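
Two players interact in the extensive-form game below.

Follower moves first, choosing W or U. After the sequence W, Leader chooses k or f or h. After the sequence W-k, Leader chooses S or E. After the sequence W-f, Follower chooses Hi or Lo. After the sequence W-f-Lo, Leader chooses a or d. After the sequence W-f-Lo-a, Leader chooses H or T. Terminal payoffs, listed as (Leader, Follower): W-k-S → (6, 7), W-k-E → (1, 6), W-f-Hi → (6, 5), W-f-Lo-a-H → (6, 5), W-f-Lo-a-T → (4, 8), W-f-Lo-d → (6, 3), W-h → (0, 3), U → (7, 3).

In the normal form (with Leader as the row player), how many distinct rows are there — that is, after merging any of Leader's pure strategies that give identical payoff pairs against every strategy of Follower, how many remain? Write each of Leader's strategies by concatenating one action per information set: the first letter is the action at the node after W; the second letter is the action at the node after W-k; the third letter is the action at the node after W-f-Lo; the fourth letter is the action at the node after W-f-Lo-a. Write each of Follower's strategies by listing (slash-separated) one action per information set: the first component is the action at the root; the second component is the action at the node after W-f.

Leader has 24 pure strategies: kSaH, kSaT, kSdH, kSdT, kEaH, kEaT, kEdH, kEdT, fSaH, fSaT, fSdH, fSdT, fEaH, fEaT, fEdH, fEdT, hSaH, hSaT, hSdH, hSdT, hEaH, hEaT, hEdH, hEdT. Columns: W/Hi, W/Lo, U/Hi, U/Lo.
{kSaH, kSaT, kSdH, kSdT} → row (6,7) (6,7) (7,3) (7,3)
{kEaH, kEaT, kEdH, kEdT} → row (1,6) (1,6) (7,3) (7,3)
{fSaH, fEaH} → row (6,5) (6,5) (7,3) (7,3)
{fSaT, fEaT} → row (6,5) (4,8) (7,3) (7,3)
{fSdH, fSdT, fEdH, fEdT} → row (6,5) (6,3) (7,3) (7,3)
{hSaH, hSaT, hSdH, hSdT, hEaH, hEaT, hEdH, hEdT} → row (0,3) (0,3) (7,3) (7,3)
That's 6 distinct rows out of 24 strategies.

6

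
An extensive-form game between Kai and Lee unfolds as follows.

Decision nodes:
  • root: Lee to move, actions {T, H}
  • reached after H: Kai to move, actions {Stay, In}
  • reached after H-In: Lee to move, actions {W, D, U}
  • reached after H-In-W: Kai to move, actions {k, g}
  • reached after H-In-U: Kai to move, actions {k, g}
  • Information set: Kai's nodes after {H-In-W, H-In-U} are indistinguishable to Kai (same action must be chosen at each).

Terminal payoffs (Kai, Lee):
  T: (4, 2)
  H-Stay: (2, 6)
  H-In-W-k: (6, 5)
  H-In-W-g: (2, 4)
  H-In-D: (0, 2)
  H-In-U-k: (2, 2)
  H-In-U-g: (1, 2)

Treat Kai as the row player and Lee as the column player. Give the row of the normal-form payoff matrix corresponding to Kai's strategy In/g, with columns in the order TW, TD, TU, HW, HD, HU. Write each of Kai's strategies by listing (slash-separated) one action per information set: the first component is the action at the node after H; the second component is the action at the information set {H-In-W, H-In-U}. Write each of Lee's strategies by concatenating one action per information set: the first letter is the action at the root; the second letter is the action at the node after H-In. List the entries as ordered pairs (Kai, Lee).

(4,2) (4,2) (4,2) (2,4) (0,2) (1,2)

vs TW: Lee plays T → (4, 2)
vs TD: Lee plays T → (4, 2)
vs TU: Lee plays T → (4, 2)
vs HW: Lee plays H → Kai plays In at [H] → Lee plays W at [H-In] → Kai plays g at [H-In-W] → (2, 4)
vs HD: Lee plays H → Kai plays In at [H] → Lee plays D at [H-In] → (0, 2)
vs HU: Lee plays H → Kai plays In at [H] → Lee plays U at [H-In] → Kai plays g at [H-In-U] → (1, 2)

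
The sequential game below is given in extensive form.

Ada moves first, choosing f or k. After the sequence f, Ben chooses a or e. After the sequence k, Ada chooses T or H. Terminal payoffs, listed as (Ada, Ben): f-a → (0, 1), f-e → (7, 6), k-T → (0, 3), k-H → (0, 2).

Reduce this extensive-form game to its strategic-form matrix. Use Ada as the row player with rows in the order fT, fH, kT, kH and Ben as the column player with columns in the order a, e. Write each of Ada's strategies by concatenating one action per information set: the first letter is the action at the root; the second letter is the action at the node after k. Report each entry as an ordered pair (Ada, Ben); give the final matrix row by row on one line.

fT: (0,1) (7,6) | fH: (0,1) (7,6) | kT: (0,3) (0,3) | kH: (0,2) (0,2)

            a        e
  fT    (0,1)    (7,6)
  fH    (0,1)    (7,6)
  kT    (0,3)    (0,3)
  kH    (0,2)    (0,2)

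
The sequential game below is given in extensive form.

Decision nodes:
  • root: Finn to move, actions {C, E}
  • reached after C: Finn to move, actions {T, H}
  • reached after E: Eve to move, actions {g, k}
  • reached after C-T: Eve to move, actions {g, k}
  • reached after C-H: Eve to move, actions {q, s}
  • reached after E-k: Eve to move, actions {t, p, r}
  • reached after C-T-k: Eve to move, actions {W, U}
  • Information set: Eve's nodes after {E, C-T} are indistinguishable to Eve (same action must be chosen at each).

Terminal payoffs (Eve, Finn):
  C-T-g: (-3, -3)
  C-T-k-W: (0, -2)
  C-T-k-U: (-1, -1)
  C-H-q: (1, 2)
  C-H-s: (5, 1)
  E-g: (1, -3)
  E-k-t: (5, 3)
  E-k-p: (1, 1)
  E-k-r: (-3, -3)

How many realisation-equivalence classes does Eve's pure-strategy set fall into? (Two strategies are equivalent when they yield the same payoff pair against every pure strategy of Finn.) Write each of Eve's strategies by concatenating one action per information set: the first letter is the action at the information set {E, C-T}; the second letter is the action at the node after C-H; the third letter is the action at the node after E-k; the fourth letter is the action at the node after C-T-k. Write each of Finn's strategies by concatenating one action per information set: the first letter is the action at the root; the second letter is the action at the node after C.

14

Eve has 24 pure strategies: gqtW, gqtU, gqpW, gqpU, gqrW, gqrU, gstW, gstU, gspW, gspU, gsrW, gsrU, kqtW, kqtU, kqpW, kqpU, kqrW, kqrU, kstW, kstU, kspW, kspU, ksrW, ksrU. Columns: CT, CH, ET, EH.
{gqtW, gqtU, gqpW, gqpU, gqrW, gqrU} → row (-3,-3) (1,2) (1,-3) (1,-3)
{gstW, gstU, gspW, gspU, gsrW, gsrU} → row (-3,-3) (5,1) (1,-3) (1,-3)
{kqtW} → row (0,-2) (1,2) (5,3) (5,3)
{kqtU} → row (-1,-1) (1,2) (5,3) (5,3)
{kqpW} → row (0,-2) (1,2) (1,1) (1,1)
{kqpU} → row (-1,-1) (1,2) (1,1) (1,1)
{kqrW} → row (0,-2) (1,2) (-3,-3) (-3,-3)
{kqrU} → row (-1,-1) (1,2) (-3,-3) (-3,-3)
{kstW} → row (0,-2) (5,1) (5,3) (5,3)
{kstU} → row (-1,-1) (5,1) (5,3) (5,3)
{kspW} → row (0,-2) (5,1) (1,1) (1,1)
{kspU} → row (-1,-1) (5,1) (1,1) (1,1)
{ksrW} → row (0,-2) (5,1) (-3,-3) (-3,-3)
{ksrU} → row (-1,-1) (5,1) (-3,-3) (-3,-3)
That's 14 distinct rows out of 24 strategies.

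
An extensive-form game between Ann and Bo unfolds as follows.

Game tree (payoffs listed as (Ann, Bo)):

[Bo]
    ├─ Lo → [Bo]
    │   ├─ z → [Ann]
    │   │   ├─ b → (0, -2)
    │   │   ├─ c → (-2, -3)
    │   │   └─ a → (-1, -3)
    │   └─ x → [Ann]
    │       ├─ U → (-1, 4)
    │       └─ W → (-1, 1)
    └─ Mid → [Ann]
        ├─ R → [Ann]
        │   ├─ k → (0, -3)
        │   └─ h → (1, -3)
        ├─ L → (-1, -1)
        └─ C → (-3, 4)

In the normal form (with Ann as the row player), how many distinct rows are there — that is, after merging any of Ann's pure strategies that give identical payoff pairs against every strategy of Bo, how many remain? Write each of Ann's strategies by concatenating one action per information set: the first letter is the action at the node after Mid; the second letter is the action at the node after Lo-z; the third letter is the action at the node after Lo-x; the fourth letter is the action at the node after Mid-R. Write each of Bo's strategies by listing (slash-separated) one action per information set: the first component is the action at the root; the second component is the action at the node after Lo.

24

Ann has 36 pure strategies: RbUk, RbUh, RbWk, RbWh, RcUk, RcUh, RcWk, RcWh, RaUk, RaUh, RaWk, RaWh, LbUk, LbUh, LbWk, LbWh, LcUk, LcUh, LcWk, LcWh, LaUk, LaUh, LaWk, LaWh, CbUk, CbUh, CbWk, CbWh, CcUk, CcUh, CcWk, CcWh, CaUk, CaUh, CaWk, CaWh. Columns: Lo/z, Lo/x, Mid/z, Mid/x.
{RbUk} → row (0,-2) (-1,4) (0,-3) (0,-3)
{RbUh} → row (0,-2) (-1,4) (1,-3) (1,-3)
{RbWk} → row (0,-2) (-1,1) (0,-3) (0,-3)
{RbWh} → row (0,-2) (-1,1) (1,-3) (1,-3)
{RcUk} → row (-2,-3) (-1,4) (0,-3) (0,-3)
{RcUh} → row (-2,-3) (-1,4) (1,-3) (1,-3)
{RcWk} → row (-2,-3) (-1,1) (0,-3) (0,-3)
{RcWh} → row (-2,-3) (-1,1) (1,-3) (1,-3)
{RaUk} → row (-1,-3) (-1,4) (0,-3) (0,-3)
{RaUh} → row (-1,-3) (-1,4) (1,-3) (1,-3)
{RaWk} → row (-1,-3) (-1,1) (0,-3) (0,-3)
{RaWh} → row (-1,-3) (-1,1) (1,-3) (1,-3)
{LbUk, LbUh} → row (0,-2) (-1,4) (-1,-1) (-1,-1)
{LbWk, LbWh} → row (0,-2) (-1,1) (-1,-1) (-1,-1)
{LcUk, LcUh} → row (-2,-3) (-1,4) (-1,-1) (-1,-1)
{LcWk, LcWh} → row (-2,-3) (-1,1) (-1,-1) (-1,-1)
{LaUk, LaUh} → row (-1,-3) (-1,4) (-1,-1) (-1,-1)
{LaWk, LaWh} → row (-1,-3) (-1,1) (-1,-1) (-1,-1)
{CbUk, CbUh} → row (0,-2) (-1,4) (-3,4) (-3,4)
{CbWk, CbWh} → row (0,-2) (-1,1) (-3,4) (-3,4)
{CcUk, CcUh} → row (-2,-3) (-1,4) (-3,4) (-3,4)
{CcWk, CcWh} → row (-2,-3) (-1,1) (-3,4) (-3,4)
{CaUk, CaUh} → row (-1,-3) (-1,4) (-3,4) (-3,4)
{CaWk, CaWh} → row (-1,-3) (-1,1) (-3,4) (-3,4)
That's 24 distinct rows out of 36 strategies.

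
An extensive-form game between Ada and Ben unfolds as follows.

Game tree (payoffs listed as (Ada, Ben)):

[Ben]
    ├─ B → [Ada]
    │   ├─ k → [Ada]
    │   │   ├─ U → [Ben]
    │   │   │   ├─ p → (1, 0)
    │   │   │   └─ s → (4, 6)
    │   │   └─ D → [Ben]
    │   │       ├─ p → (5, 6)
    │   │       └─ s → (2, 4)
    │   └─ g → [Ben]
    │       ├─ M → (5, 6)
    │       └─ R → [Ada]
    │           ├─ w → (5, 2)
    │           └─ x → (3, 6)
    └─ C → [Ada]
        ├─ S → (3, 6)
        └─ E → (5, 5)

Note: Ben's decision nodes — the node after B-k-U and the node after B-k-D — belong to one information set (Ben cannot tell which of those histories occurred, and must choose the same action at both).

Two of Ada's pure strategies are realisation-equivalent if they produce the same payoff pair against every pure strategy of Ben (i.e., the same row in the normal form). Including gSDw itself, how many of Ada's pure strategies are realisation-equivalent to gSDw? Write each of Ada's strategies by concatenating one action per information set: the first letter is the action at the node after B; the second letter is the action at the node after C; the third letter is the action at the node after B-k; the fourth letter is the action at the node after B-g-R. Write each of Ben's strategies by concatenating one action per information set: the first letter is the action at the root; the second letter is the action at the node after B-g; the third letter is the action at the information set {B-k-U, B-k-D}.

Row for gSDw (columns BMp, BMs, BRp, BRs, CMp, CMs, CRp, CRs): (5,6) (5,6) (5,2) (5,2) (3,6) (3,6) (3,6) (3,6).
Under gSDw, Ada's choice at the node after B-k can never be reached regardless of what Ben does, so varying those choices leaves every outcome unchanged.
Holding the reachable choices fixed and varying the unreachable one freely already gives 2 equivalent strategies.
No other strategy reproduces this row, so those 2 are the full class: gSUw, gSDw.

2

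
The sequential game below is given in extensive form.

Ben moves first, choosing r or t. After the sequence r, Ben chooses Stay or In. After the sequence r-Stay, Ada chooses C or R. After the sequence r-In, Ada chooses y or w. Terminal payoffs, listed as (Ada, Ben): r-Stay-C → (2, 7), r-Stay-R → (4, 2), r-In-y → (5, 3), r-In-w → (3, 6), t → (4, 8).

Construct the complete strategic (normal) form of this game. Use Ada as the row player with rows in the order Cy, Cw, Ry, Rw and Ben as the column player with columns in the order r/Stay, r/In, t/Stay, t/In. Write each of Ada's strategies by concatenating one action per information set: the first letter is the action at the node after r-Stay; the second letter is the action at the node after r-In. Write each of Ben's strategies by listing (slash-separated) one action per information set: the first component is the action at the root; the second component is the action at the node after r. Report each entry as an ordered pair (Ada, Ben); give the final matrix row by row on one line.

Cy: (2,7) (5,3) (4,8) (4,8) | Cw: (2,7) (3,6) (4,8) (4,8) | Ry: (4,2) (5,3) (4,8) (4,8) | Rw: (4,2) (3,6) (4,8) (4,8)

Row Cy: r/Stay→(2,7), r/In→(5,3), t/Stay→(4,8), t/In→(4,8)
Row Cw: r/Stay→(2,7), r/In→(3,6), t/Stay→(4,8), t/In→(4,8)
Row Ry: r/Stay→(4,2), r/In→(5,3), t/Stay→(4,8), t/In→(4,8)
Row Rw: r/Stay→(4,2), r/In→(3,6), t/Stay→(4,8), t/In→(4,8)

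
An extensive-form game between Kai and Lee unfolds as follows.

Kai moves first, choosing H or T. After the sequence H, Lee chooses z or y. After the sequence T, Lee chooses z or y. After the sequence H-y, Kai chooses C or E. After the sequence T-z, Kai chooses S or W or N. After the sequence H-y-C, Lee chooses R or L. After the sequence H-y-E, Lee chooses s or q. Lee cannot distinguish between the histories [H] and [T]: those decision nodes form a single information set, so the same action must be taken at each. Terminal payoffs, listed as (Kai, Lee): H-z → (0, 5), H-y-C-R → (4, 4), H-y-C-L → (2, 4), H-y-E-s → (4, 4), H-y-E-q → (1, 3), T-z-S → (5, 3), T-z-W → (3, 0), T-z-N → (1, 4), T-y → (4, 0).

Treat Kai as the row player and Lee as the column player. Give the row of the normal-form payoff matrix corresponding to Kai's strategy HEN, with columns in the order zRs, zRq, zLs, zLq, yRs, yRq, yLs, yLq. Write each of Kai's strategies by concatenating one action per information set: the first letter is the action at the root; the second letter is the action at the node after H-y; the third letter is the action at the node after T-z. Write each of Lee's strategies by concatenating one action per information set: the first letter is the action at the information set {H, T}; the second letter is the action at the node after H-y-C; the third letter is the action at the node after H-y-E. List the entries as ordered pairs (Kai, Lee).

vs zRs: Kai plays H → Lee plays z at [H] → (0, 5)
vs zRq: Kai plays H → Lee plays z at [H] → (0, 5)
vs zLs: Kai plays H → Lee plays z at [H] → (0, 5)
vs zLq: Kai plays H → Lee plays z at [H] → (0, 5)
vs yRs: Kai plays H → Lee plays y at [H] → Kai plays E at [H-y] → Lee plays s at [H-y-E] → (4, 4)
vs yRq: Kai plays H → Lee plays y at [H] → Kai plays E at [H-y] → Lee plays q at [H-y-E] → (1, 3)
vs yLs: Kai plays H → Lee plays y at [H] → Kai plays E at [H-y] → Lee plays s at [H-y-E] → (4, 4)
vs yLq: Kai plays H → Lee plays y at [H] → Kai plays E at [H-y] → Lee plays q at [H-y-E] → (1, 3)

(0,5) (0,5) (0,5) (0,5) (4,4) (1,3) (4,4) (1,3)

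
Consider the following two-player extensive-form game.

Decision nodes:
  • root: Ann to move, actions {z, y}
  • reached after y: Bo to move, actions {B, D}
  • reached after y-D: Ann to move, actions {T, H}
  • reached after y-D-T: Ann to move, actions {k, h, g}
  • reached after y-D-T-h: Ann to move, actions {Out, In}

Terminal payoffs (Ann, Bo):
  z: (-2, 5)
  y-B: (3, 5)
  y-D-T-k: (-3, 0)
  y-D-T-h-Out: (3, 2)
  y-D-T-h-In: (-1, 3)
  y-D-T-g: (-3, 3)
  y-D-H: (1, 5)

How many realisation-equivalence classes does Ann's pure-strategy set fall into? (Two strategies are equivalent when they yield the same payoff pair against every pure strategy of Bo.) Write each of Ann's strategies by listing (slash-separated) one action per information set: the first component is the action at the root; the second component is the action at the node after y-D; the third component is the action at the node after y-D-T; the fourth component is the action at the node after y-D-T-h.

Ann has 24 pure strategies: z/T/k/Out, z/T/k/In, z/T/h/Out, z/T/h/In, z/T/g/Out, z/T/g/In, z/H/k/Out, z/H/k/In, z/H/h/Out, z/H/h/In, z/H/g/Out, z/H/g/In, y/T/k/Out, y/T/k/In, y/T/h/Out, y/T/h/In, y/T/g/Out, y/T/g/In, y/H/k/Out, y/H/k/In, y/H/h/Out, y/H/h/In, y/H/g/Out, y/H/g/In. Columns: B, D.
{z/T/k/Out, z/T/k/In, z/T/h/Out, z/T/h/In, z/T/g/Out, z/T/g/In, z/H/k/Out, z/H/k/In, z/H/h/Out, z/H/h/In, z/H/g/Out, z/H/g/In} → row (-2,5) (-2,5)
{y/T/k/Out, y/T/k/In} → row (3,5) (-3,0)
{y/T/h/Out} → row (3,5) (3,2)
{y/T/h/In} → row (3,5) (-1,3)
{y/T/g/Out, y/T/g/In} → row (3,5) (-3,3)
{y/H/k/Out, y/H/k/In, y/H/h/Out, y/H/h/In, y/H/g/Out, y/H/g/In} → row (3,5) (1,5)
That's 6 distinct rows out of 24 strategies.

6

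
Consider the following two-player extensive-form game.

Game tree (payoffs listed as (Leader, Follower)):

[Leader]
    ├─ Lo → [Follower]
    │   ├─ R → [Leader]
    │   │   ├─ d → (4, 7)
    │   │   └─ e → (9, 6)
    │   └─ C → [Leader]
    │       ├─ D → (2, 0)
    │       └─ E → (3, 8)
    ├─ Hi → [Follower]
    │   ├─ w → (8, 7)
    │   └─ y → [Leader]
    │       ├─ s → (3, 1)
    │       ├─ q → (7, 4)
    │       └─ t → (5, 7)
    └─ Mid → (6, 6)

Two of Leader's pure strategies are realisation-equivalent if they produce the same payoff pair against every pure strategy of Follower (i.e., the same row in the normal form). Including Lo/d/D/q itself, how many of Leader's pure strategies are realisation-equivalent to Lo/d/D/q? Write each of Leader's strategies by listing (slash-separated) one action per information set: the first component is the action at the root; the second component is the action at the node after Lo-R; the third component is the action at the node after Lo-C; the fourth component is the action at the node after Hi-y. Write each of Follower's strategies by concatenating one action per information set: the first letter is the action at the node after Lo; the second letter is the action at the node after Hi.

3

Row for Lo/d/D/q (columns Rw, Ry, Cw, Cy): (4,7) (4,7) (2,0) (2,0).
Under Lo/d/D/q, Leader's choice at the node after Hi-y can never be reached regardless of what Follower does, so varying those choices leaves every outcome unchanged.
Holding the reachable choices fixed and varying the unreachable one freely already gives 3 equivalent strategies.
No other strategy reproduces this row, so those 3 are the full class: Lo/d/D/s, Lo/d/D/q, Lo/d/D/t.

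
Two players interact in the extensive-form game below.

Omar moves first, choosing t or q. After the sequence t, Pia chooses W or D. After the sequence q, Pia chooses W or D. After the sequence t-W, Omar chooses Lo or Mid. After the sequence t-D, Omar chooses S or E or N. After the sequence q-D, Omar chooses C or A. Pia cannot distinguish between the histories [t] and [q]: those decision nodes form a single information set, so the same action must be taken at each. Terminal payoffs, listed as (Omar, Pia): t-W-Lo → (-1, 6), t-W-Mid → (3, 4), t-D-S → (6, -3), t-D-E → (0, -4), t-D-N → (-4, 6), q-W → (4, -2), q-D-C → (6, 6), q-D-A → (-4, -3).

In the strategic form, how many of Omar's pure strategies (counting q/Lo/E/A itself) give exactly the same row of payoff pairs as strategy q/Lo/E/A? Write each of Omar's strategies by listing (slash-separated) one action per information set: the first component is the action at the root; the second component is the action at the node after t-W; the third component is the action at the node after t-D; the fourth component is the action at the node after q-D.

Row for q/Lo/E/A (columns W, D): (4,-2) (-4,-3).
Under q/Lo/E/A, Omar's choice at the node after t-W and at the node after t-D can never be reached regardless of what Pia does, so varying those choices leaves every outcome unchanged.
Holding the reachable choices fixed and varying the unreachable ones freely already gives 2 × 3 = 6 equivalent strategies.
No other strategy reproduces this row, so those 6 are the full class: q/Lo/S/A, q/Lo/E/A, q/Lo/N/A, q/Mid/S/A, q/Mid/E/A, q/Mid/N/A.

6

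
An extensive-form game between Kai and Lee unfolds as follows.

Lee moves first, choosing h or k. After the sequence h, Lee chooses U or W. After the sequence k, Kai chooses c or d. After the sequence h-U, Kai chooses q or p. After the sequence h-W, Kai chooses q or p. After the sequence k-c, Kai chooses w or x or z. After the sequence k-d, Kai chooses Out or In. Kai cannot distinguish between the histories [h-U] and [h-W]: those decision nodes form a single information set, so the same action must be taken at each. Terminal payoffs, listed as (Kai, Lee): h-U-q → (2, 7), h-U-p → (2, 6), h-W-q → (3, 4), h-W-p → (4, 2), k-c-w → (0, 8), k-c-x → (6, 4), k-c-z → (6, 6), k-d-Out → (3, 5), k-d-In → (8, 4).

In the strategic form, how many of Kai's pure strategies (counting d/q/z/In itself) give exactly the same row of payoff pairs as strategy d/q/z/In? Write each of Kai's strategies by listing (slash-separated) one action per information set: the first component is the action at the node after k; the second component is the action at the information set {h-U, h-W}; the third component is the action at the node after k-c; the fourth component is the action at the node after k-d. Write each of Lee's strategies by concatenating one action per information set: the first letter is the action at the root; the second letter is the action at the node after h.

3

Row for d/q/z/In (columns hU, hW, kU, kW): (2,7) (3,4) (8,4) (8,4).
Under d/q/z/In, Kai's choice at the node after k-c can never be reached regardless of what Lee does, so varying those choices leaves every outcome unchanged.
Holding the reachable choices fixed and varying the unreachable one freely already gives 3 equivalent strategies.
No other strategy reproduces this row, so those 3 are the full class: d/q/w/In, d/q/x/In, d/q/z/In.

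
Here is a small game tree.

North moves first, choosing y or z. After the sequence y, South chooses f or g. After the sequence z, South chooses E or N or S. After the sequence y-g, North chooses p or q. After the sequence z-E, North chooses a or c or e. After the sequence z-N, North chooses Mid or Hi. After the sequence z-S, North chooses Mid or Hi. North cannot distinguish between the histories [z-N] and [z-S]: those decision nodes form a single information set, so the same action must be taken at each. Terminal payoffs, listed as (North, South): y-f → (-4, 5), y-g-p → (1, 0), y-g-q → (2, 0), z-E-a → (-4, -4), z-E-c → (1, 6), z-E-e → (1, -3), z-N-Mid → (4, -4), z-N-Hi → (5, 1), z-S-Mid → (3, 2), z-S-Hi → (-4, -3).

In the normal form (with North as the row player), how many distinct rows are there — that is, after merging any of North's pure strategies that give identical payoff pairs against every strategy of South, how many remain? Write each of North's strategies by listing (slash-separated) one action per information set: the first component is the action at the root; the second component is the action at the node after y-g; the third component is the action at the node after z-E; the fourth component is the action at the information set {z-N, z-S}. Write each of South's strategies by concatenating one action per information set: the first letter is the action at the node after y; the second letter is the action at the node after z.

8

North has 24 pure strategies: y/p/a/Mid, y/p/a/Hi, y/p/c/Mid, y/p/c/Hi, y/p/e/Mid, y/p/e/Hi, y/q/a/Mid, y/q/a/Hi, y/q/c/Mid, y/q/c/Hi, y/q/e/Mid, y/q/e/Hi, z/p/a/Mid, z/p/a/Hi, z/p/c/Mid, z/p/c/Hi, z/p/e/Mid, z/p/e/Hi, z/q/a/Mid, z/q/a/Hi, z/q/c/Mid, z/q/c/Hi, z/q/e/Mid, z/q/e/Hi. Columns: fE, fN, fS, gE, gN, gS.
{y/p/a/Mid, y/p/a/Hi, y/p/c/Mid, y/p/c/Hi, y/p/e/Mid, y/p/e/Hi} → row (-4,5) (-4,5) (-4,5) (1,0) (1,0) (1,0)
{y/q/a/Mid, y/q/a/Hi, y/q/c/Mid, y/q/c/Hi, y/q/e/Mid, y/q/e/Hi} → row (-4,5) (-4,5) (-4,5) (2,0) (2,0) (2,0)
{z/p/a/Mid, z/q/a/Mid} → row (-4,-4) (4,-4) (3,2) (-4,-4) (4,-4) (3,2)
{z/p/a/Hi, z/q/a/Hi} → row (-4,-4) (5,1) (-4,-3) (-4,-4) (5,1) (-4,-3)
{z/p/c/Mid, z/q/c/Mid} → row (1,6) (4,-4) (3,2) (1,6) (4,-4) (3,2)
{z/p/c/Hi, z/q/c/Hi} → row (1,6) (5,1) (-4,-3) (1,6) (5,1) (-4,-3)
{z/p/e/Mid, z/q/e/Mid} → row (1,-3) (4,-4) (3,2) (1,-3) (4,-4) (3,2)
{z/p/e/Hi, z/q/e/Hi} → row (1,-3) (5,1) (-4,-3) (1,-3) (5,1) (-4,-3)
That's 8 distinct rows out of 24 strategies.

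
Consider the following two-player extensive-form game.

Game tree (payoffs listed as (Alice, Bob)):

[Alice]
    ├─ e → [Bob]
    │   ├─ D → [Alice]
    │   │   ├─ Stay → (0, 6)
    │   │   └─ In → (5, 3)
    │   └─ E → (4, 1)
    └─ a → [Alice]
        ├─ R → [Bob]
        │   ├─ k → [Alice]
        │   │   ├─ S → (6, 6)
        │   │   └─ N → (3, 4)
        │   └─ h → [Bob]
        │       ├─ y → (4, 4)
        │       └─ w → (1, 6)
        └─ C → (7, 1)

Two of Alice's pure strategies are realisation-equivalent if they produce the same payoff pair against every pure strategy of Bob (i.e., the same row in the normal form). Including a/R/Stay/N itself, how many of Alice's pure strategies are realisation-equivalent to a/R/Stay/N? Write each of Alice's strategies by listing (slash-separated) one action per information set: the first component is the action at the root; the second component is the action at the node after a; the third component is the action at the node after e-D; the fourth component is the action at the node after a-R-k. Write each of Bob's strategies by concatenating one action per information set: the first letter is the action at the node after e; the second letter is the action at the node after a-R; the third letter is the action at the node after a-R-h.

2

Row for a/R/Stay/N (columns Dky, Dkw, Dhy, Dhw, Eky, Ekw, Ehy, Ehw): (3,4) (3,4) (4,4) (1,6) (3,4) (3,4) (4,4) (1,6).
Under a/R/Stay/N, Alice's choice at the node after e-D can never be reached regardless of what Bob does, so varying those choices leaves every outcome unchanged.
Holding the reachable choices fixed and varying the unreachable one freely already gives 2 equivalent strategies.
No other strategy reproduces this row, so those 2 are the full class: a/R/Stay/N, a/R/In/N.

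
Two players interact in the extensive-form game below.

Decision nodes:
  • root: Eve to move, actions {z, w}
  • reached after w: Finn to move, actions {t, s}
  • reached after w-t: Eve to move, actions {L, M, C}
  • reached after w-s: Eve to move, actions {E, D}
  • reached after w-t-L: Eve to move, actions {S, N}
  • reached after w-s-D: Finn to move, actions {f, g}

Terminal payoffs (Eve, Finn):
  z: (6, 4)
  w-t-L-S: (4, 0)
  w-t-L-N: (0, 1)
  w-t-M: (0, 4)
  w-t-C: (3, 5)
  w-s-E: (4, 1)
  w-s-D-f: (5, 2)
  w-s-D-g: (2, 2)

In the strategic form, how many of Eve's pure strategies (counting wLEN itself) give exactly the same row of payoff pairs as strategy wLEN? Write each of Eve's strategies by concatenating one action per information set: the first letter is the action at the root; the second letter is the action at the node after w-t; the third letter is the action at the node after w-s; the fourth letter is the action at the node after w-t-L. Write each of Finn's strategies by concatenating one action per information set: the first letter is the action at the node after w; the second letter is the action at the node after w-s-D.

Row for wLEN (columns tf, tg, sf, sg): (0,1) (0,1) (4,1) (4,1).
Every one of Eve's information sets is on the play path for some reply by Finn when Eve follows wLEN.
Changing the action at any of them therefore changes at least one column, so only wLEN itself gives this row.

1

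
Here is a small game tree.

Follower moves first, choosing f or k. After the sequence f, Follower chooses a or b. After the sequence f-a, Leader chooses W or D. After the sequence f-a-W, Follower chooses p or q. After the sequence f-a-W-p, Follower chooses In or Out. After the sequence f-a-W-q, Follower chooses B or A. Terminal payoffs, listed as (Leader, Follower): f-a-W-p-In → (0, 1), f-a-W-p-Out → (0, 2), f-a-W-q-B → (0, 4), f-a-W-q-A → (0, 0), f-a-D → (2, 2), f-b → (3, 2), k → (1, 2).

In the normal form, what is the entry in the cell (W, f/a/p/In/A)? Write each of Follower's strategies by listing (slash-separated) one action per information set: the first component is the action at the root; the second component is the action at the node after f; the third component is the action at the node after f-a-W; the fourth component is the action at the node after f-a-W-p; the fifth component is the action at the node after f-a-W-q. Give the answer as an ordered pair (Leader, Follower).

Trace the play path from the root:
  Follower plays f
  Follower plays a at [f]
  Leader plays W at [f-a]
  Follower plays p at [f-a-W]
  Follower plays In at [f-a-W-p]
→ terminal payoff (0, 1).
(Follower's choice at the node after f-a-W-q is never reached on this path, so it doesn't affect the outcome.)

(0, 1)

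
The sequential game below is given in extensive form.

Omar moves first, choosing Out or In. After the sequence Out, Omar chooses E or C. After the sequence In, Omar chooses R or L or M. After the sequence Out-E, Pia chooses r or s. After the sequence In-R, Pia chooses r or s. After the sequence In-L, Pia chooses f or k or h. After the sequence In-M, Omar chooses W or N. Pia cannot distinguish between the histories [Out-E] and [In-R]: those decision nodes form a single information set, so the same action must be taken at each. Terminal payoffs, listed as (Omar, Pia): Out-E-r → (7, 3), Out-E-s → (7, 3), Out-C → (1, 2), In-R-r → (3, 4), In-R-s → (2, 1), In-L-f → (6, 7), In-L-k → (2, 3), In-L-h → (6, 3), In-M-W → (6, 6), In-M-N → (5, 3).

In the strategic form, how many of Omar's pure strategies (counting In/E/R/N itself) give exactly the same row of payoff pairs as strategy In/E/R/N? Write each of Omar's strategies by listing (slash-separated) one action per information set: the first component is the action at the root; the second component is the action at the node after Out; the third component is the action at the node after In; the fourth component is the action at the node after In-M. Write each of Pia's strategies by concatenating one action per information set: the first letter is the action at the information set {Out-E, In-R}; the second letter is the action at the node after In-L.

Row for In/E/R/N (columns rf, rk, rh, sf, sk, sh): (3,4) (3,4) (3,4) (2,1) (2,1) (2,1).
Under In/E/R/N, Omar's choice at the node after Out and at the node after In-M can never be reached regardless of what Pia does, so varying those choices leaves every outcome unchanged.
Holding the reachable choices fixed and varying the unreachable ones freely already gives 2 × 2 = 4 equivalent strategies.
No other strategy reproduces this row, so those 4 are the full class: In/E/R/W, In/E/R/N, In/C/R/W, In/C/R/N.

4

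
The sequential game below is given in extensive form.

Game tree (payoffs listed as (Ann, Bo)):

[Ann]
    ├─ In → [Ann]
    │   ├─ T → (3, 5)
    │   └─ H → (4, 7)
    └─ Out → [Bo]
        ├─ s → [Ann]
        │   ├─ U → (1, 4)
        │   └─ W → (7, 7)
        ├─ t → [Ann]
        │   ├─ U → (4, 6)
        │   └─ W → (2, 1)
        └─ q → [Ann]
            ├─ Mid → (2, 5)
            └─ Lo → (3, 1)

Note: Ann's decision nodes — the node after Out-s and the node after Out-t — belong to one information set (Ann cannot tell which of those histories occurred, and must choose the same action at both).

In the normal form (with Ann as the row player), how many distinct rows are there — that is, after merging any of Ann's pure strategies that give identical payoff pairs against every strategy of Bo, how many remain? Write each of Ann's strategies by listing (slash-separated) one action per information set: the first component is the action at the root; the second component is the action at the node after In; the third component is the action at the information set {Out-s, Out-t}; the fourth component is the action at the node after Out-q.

Ann has 16 pure strategies: In/T/U/Mid, In/T/U/Lo, In/T/W/Mid, In/T/W/Lo, In/H/U/Mid, In/H/U/Lo, In/H/W/Mid, In/H/W/Lo, Out/T/U/Mid, Out/T/U/Lo, Out/T/W/Mid, Out/T/W/Lo, Out/H/U/Mid, Out/H/U/Lo, Out/H/W/Mid, Out/H/W/Lo. Columns: s, t, q.
{In/T/U/Mid, In/T/U/Lo, In/T/W/Mid, In/T/W/Lo} → row (3,5) (3,5) (3,5)
{In/H/U/Mid, In/H/U/Lo, In/H/W/Mid, In/H/W/Lo} → row (4,7) (4,7) (4,7)
{Out/T/U/Mid, Out/H/U/Mid} → row (1,4) (4,6) (2,5)
{Out/T/U/Lo, Out/H/U/Lo} → row (1,4) (4,6) (3,1)
{Out/T/W/Mid, Out/H/W/Mid} → row (7,7) (2,1) (2,5)
{Out/T/W/Lo, Out/H/W/Lo} → row (7,7) (2,1) (3,1)
That's 6 distinct rows out of 16 strategies.

6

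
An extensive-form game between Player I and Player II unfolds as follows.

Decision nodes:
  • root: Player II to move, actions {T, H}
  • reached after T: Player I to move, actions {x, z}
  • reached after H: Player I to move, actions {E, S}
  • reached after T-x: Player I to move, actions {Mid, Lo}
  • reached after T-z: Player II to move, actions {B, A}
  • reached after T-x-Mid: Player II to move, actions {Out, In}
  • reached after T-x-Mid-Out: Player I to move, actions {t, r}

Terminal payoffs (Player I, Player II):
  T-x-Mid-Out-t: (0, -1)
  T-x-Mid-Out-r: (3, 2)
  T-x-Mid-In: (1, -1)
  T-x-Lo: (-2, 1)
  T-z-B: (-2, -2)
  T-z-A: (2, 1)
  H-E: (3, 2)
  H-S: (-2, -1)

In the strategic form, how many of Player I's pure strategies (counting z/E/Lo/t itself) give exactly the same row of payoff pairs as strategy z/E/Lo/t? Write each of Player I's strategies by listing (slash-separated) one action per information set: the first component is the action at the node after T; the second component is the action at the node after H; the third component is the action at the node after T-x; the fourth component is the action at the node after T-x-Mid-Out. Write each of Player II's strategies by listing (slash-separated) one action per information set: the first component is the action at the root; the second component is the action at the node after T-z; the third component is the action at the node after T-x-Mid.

4

Row for z/E/Lo/t (columns T/B/Out, T/B/In, T/A/Out, T/A/In, H/B/Out, H/B/In, H/A/Out, H/A/In): (-2,-2) (-2,-2) (2,1) (2,1) (3,2) (3,2) (3,2) (3,2).
Under z/E/Lo/t, Player I's choice at the node after T-x and at the node after T-x-Mid-Out can never be reached regardless of what Player II does, so varying those choices leaves every outcome unchanged.
Holding the reachable choices fixed and varying the unreachable ones freely already gives 2 × 2 = 4 equivalent strategies.
No other strategy reproduces this row, so those 4 are the full class: z/E/Mid/t, z/E/Mid/r, z/E/Lo/t, z/E/Lo/r.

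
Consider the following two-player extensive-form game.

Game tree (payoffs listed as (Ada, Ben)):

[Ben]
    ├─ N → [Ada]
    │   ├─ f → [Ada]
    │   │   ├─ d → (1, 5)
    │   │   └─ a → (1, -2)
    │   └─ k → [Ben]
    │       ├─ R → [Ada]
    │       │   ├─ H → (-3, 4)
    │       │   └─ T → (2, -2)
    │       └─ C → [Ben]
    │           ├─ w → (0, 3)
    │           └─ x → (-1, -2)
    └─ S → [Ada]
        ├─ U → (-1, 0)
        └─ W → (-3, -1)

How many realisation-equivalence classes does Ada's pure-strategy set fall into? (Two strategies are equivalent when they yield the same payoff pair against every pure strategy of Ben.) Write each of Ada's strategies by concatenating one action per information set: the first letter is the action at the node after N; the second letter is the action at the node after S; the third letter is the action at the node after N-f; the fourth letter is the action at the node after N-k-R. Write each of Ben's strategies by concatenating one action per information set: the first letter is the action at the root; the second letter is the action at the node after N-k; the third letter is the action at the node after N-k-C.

Ada has 16 pure strategies: fUdH, fUdT, fUaH, fUaT, fWdH, fWdT, fWaH, fWaT, kUdH, kUdT, kUaH, kUaT, kWdH, kWdT, kWaH, kWaT. Columns: NRw, NRx, NCw, NCx, SRw, SRx, SCw, SCx.
{fUdH, fUdT} → row (1,5) (1,5) (1,5) (1,5) (-1,0) (-1,0) (-1,0) (-1,0)
{fUaH, fUaT} → row (1,-2) (1,-2) (1,-2) (1,-2) (-1,0) (-1,0) (-1,0) (-1,0)
{fWdH, fWdT} → row (1,5) (1,5) (1,5) (1,5) (-3,-1) (-3,-1) (-3,-1) (-3,-1)
{fWaH, fWaT} → row (1,-2) (1,-2) (1,-2) (1,-2) (-3,-1) (-3,-1) (-3,-1) (-3,-1)
{kUdH, kUaH} → row (-3,4) (-3,4) (0,3) (-1,-2) (-1,0) (-1,0) (-1,0) (-1,0)
{kUdT, kUaT} → row (2,-2) (2,-2) (0,3) (-1,-2) (-1,0) (-1,0) (-1,0) (-1,0)
{kWdH, kWaH} → row (-3,4) (-3,4) (0,3) (-1,-2) (-3,-1) (-3,-1) (-3,-1) (-3,-1)
{kWdT, kWaT} → row (2,-2) (2,-2) (0,3) (-1,-2) (-3,-1) (-3,-1) (-3,-1) (-3,-1)
That's 8 distinct rows out of 16 strategies.

8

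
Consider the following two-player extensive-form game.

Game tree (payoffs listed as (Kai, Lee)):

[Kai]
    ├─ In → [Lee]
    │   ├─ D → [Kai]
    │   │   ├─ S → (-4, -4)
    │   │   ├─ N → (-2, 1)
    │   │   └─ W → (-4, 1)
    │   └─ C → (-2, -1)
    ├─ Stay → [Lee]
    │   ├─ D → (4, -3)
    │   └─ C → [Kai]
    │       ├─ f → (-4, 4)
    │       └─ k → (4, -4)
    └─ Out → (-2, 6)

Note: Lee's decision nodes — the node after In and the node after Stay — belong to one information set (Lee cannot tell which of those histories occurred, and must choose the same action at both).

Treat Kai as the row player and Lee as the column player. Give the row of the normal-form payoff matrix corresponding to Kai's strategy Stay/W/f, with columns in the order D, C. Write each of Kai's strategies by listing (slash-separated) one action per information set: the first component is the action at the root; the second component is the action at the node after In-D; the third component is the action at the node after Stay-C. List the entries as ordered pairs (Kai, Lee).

(4,-3) (-4,4)

vs D: Kai plays Stay → Lee plays D at [Stay] → (4, -3)
vs C: Kai plays Stay → Lee plays C at [Stay] → Kai plays f at [Stay-C] → (-4, 4)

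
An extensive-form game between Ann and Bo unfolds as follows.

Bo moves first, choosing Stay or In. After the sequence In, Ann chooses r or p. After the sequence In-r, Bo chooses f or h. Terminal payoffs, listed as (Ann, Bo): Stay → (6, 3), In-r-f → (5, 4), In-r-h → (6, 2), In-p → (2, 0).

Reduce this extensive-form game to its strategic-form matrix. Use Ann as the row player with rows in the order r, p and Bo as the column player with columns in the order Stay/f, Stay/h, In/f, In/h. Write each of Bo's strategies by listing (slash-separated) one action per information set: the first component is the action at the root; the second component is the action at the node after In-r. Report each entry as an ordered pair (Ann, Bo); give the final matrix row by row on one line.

       Stay/f   Stay/h     In/f     In/h
   r    (6,3)    (6,3)    (5,4)    (6,2)
   p    (6,3)    (6,3)    (2,0)    (2,0)

r: (6,3) (6,3) (5,4) (6,2) | p: (6,3) (6,3) (2,0) (2,0)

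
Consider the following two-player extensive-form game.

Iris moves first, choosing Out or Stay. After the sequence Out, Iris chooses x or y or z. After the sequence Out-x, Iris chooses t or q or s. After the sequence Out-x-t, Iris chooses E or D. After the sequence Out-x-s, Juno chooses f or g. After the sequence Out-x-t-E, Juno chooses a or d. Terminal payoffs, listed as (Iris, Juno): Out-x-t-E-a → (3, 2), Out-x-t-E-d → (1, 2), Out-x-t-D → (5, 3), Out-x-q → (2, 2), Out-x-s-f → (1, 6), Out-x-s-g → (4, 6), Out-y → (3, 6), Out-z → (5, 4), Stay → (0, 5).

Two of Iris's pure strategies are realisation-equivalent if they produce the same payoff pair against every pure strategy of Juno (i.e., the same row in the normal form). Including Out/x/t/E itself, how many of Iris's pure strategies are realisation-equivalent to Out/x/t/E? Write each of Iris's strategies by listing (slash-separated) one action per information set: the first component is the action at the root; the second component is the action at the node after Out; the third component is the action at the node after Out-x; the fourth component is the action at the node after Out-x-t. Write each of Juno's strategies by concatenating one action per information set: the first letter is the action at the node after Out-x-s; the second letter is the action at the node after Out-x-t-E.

Row for Out/x/t/E (columns fa, fd, ga, gd): (3,2) (1,2) (3,2) (1,2).
Every one of Iris's information sets is on the play path for some reply by Juno when Iris follows Out/x/t/E.
Changing the action at any of them therefore changes at least one column, so only Out/x/t/E itself gives this row.

1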